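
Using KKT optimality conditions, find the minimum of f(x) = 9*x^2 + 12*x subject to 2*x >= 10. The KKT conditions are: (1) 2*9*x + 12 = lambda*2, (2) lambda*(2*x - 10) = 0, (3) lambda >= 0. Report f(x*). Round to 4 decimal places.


Step 1: Try lambda = 0 (constraint inactive).
x_unc = -12/(2*9) = -0.6667
Check: 2*-0.6667 = -1.3334 < 10 -- violated!
Step 2: Constraint must be active: 2*x = 10
x* = 10/2 = 5.0
lambda = (2*9*5.0 + 12)/2 = 51.0
Step 3: Compute optimal value.
f(x*) = 9*5.0^2 + 12*5.0 = 285.0


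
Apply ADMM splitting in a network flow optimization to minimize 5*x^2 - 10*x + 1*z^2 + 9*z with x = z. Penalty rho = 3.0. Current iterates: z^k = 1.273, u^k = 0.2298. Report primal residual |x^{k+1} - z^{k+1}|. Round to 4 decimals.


ADMM iteration with rho = 3.0, z^k = 1.273, u^k = 0.2298
Step 1: x-update.
Minimize 5*x^2 - 10*x + (3.0/2)*(x - 1.273 + 0.2298)^2
FOC: (2*5 + 3.0)*x = 10 + 3.0*(1.273 - 0.2298)
x^{k+1} = 1.01
Step 2: z-update.
Minimize 1*z^2 + 9*z + (3.0/2)*(1.01 - z + 0.2298)^2
FOC: (2*1 + 3.0)*z = -9 + 3.0*(1.01 + 0.2298)
z^{k+1} = -1.0561
Step 3: u-update.
u^{k+1} = 0.2298 + 1.01 + 1.0561 = 2.2959
Step 4: Primal residual = |1.01 + 1.0561| = 2.0661


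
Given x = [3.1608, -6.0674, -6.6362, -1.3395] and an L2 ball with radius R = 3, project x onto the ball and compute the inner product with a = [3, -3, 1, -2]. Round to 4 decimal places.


Step 1: Compute ||x|| (intermediates to 6 decimals).
||x|| = sqrt(3.1608^2 + (-6.0674)^2 + (-6.6362)^2 + (-1.3395)^2) = 9.624833
Step 2: Project.
Since ||x|| > R, scale = R/||x|| = 3/9.624833 = 0.311694, proj(x) = scale * x
proj(x) = [0.985202, -1.891172, -2.068464, -0.417514]
Step 3: Dot product.
a^T * proj(x) = 3*0.985202 - 3*(-1.891172) + 1*(-2.068464) - 2*(-0.417514) = 7.3957


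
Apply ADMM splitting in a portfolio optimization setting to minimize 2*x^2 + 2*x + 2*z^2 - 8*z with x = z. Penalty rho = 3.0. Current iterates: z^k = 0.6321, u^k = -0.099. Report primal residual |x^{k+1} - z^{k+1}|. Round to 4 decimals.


ADMM iteration with rho = 3.0, z^k = 0.6321, u^k = -0.099
Step 1: x-update.
Minimize 2*x^2 + 2*x + (3.0/2)*(x - 0.6321 - 0.099)^2
FOC: (2*2 + 3.0)*x = -2 + 3.0*(0.6321 + 0.099)
x^{k+1} = 0.0276
Step 2: z-update.
Minimize 2*z^2 - 8*z + (3.0/2)*(0.0276 - z - 0.099)^2
FOC: (2*2 + 3.0)*z = 8 + 3.0*(0.0276 - 0.099)
z^{k+1} = 1.1123
Step 3: u-update.
u^{k+1} = -0.099 + 0.0276 - 1.1123 = -1.1836
Step 4: Primal residual = |0.0276 - 1.1123| = 1.0846


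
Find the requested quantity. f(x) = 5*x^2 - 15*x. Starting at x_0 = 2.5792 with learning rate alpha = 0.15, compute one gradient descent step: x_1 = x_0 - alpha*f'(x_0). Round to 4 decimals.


We compute the gradient at x_0 and apply the update.
f'(x) = 10*x - 15
f'(2.5792) = 10*2.5792 - 15 = 10.792
x_1 = 2.5792 - 0.15*10.792 = 0.9604


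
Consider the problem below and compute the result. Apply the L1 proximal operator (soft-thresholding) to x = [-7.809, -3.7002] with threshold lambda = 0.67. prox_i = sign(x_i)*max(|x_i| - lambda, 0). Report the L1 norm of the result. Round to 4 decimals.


Soft-thresholding with lambda = 0.67:
prox(-7.809) = sign(-7.809)*max(|-7.809| - 0.67, 0) = -7.139
prox(-3.7002) = sign(-3.7002)*max(|-3.7002| - 0.67, 0) = -3.0302
prox(x) = [-7.139, -3.0302]
||prox(x)||_1 = 7.139 + 3.0302 = 10.1692


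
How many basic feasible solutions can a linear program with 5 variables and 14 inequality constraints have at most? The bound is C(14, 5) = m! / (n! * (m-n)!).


Each vertex corresponds to some choice of n active constraints out of m, so the number of vertices is at most C(m, n) = m! / (n!(m-n)!).
m = 14, n = 5
Numerator: 14 * 13 * 12 * 11 * 10
Denominator: 5! = 120
C(14, 5) = 2002


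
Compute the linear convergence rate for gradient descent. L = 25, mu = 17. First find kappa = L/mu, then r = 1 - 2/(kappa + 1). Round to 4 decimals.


Step 1: Compute the condition number.
kappa = L/mu = 25/17 = 1.4706
Step 2: Compute the convergence rate.
r = 1 - 2/(kappa + 1) = 1 - 2*mu/(L + mu) = (L - mu)/(L + mu) = 8/42 = 0.1905


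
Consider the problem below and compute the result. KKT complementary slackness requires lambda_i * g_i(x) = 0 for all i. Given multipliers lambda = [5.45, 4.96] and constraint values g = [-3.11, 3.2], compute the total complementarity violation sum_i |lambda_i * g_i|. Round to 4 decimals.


KKT complementary slackness check:
lambda_1 * g_1 = 5.45 * -3.11 = -16.9495
lambda_2 * g_2 = 4.96 * 3.2 = 15.872
Total violation = 16.9495 + 15.872 = 32.8215


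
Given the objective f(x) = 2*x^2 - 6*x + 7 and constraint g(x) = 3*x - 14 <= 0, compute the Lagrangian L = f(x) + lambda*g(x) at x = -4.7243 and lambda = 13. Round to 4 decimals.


Step 1: Evaluate f(x).
f(-4.7243) = 2*(-4.7243)^2 - 6*(-4.7243) + 7 = 79.9838
Step 2: Evaluate g(x).
g(-4.7243) = 3*-4.7243 - 14 = -28.1729
Step 3: Compute Lagrangian.
L = 79.9838 + 13*-28.1729 = -286.2639


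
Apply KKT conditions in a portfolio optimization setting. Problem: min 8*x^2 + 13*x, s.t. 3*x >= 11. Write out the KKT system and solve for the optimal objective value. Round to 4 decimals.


Step 1: Try lambda = 0 (constraint inactive).
x_unc = -13/(2*8) = -0.8125
Check: 3*-0.8125 = -2.4375 < 11 -- violated!
Step 2: Constraint must be active: 3*x = 11
x* = 11/3 = 3.6667 (rounded; the exact value 11/3 is used below)
lambda = (2*8*(11/3) + 13)/3 = 23.8889
Step 3: Compute optimal value.
f(x*) = 8*(11/3)^2 + 13*(11/3) = 155.2222


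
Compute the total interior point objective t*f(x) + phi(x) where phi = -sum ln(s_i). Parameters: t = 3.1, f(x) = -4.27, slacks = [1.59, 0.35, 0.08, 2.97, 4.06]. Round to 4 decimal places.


Step 1: Compute log-barrier.
ln values: [0.4637, -1.0498, -2.5257, 1.0886, 1.4012]
phi = -(0.4637 - 1.0498 - 2.5257 + 1.0886 + 1.4012) = 0.6221
Step 2: Compute augmented objective.
t*f(x) = 3.1*-4.27 = -13.237
Total = -13.237 + 0.6221 = -12.6149


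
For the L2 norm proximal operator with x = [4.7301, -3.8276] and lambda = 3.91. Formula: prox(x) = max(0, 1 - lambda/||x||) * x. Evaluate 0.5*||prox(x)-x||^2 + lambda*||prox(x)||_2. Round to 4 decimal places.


Step 1: Compute ||x||.
||x|| = 6.0848
Step 2: Compute scaling factor.
scale = max(0, 1 - 3.91/6.0848) = 0.3574
Step 3: prox(x) = [1.6906, -1.368]
||prox(x)|| = 2.1748
Step 4: Proximal objective.
0.5*||prox-x||^2 = 7.6441
lambda*||prox|| = 8.5035
Total = 16.1474


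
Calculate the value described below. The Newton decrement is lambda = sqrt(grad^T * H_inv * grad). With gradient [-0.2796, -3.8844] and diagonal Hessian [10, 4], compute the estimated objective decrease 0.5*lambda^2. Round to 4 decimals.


Step 1: H is diagonal, so H^(-1) * g = [-0.028, -0.9711].
Step 2: g^T H^(-1) g = sum_i g_i^2 / H_ii
  = (-0.2796)^2/10 + (-3.8844)^2/4
  = 0.0078 + 3.7721 = 3.78
Step 3: Objective decrease = 0.5 * g^T H^(-1) g = 1.89


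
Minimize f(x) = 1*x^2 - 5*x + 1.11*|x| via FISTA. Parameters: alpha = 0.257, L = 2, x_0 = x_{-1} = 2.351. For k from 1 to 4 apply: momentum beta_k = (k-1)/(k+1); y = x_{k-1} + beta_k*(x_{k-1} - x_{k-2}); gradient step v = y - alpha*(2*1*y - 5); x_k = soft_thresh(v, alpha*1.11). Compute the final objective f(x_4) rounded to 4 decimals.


FISTA on f(x) = 1*x^2 - 5*x + 1.11*|x|
L = 2, alpha = 0.257
Iteration 1: beta = 0.0, y = 2.351 + 0.0*(2.351 - 2.351) = 2.351
  grad(y) = -0.298, v = y - alpha*grad = 2.4276
  prox(v) = soft_thresh(2.4276, 0.2853) = 2.1423
Iteration 2: beta = 0.3333, y = 2.1423 + 0.3333*(2.1423 - 2.351) = 2.0728
  grad(y) = -0.8545, v = y - alpha*grad = 2.2924
  prox(v) = soft_thresh(2.2924, 0.2853) = 2.0071
Iteration 3: beta = 0.5, y = 2.0071 + 0.5*(2.0071 - 2.1423) = 1.9395
  grad(y) = -1.121, v = y - alpha*grad = 2.2276
  prox(v) = soft_thresh(2.2276, 0.2853) = 1.9423
Iteration 4: beta = 0.6, y = 1.9423 + 0.6*(1.9423 - 2.0071) = 1.9035
  grad(y) = -1.1931, v = y - alpha*grad = 2.2101
  prox(v) = soft_thresh(2.2101, 0.2853) = 1.9248
f(x_4) = 1*1.9248^2 - 5*1.9248 + 1.11*|1.9248| = -3.7826


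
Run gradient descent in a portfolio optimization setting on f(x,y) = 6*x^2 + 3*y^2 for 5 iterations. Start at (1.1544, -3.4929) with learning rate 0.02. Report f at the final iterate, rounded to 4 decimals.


Gradient descent on f(x,y) = 6*x^2 + 3*y^2.
Starting point: (1.1544, -3.4929), alpha = 0.02
Step 1: grad_x = 2*6*1.1544 = 13.8528, grad_y = 2*3*-3.4929 = -20.9574
  x_1 = 1.1544 - 0.02*13.8528 = 0.8773
  y_1 = -3.4929 - 0.02*-20.9574 = -3.0738
Step 2: grad_x = 2*6*0.8773 = 10.5281, grad_y = 2*3*-3.0738 = -18.4425
  x_2 = 0.8773 - 0.02*10.5281 = 0.6668
  y_2 = -3.0738 - 0.02*-18.4425 = -2.7049
Step 3: grad_x = 2*6*0.6668 = 8.0014, grad_y = 2*3*-2.7049 = -16.2294
  x_3 = 0.6668 - 0.02*8.0014 = 0.5068
  y_3 = -2.7049 - 0.02*-16.2294 = -2.3803
Step 4: grad_x = 2*6*0.5068 = 6.081, grad_y = 2*3*-2.3803 = -14.2819
  x_4 = 0.5068 - 0.02*6.081 = 0.3851
  y_4 = -2.3803 - 0.02*-14.2819 = -2.0947
Step 5: grad_x = 2*6*0.3851 = 4.6216, grad_y = 2*3*-2.0947 = -12.5681
  x_5 = 0.3851 - 0.02*4.6216 = 0.2927
  y_5 = -2.0947 - 0.02*-12.5681 = -1.8433
f(0.2927, -1.8433) = 6*0.2927^2 + 3*(-1.8433)^2 = 10.7075


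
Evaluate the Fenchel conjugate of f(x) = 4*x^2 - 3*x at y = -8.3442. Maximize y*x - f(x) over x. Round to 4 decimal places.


f*(y) = sup_x {y*x - a*x^2 - b*x} = sup_x {(y-b)*x - a*x^2}
FOC: (y - b) - 2a*x = 0 => x* = (y - b)/(2a)
x* = (-8.3442 + 3)/(2*4) = -0.668
f*(-8.3442) = (y-b)^2/(4a) = (-8.3442 + 3)^2/(4*4)
= 28.5605/16 = 1.785


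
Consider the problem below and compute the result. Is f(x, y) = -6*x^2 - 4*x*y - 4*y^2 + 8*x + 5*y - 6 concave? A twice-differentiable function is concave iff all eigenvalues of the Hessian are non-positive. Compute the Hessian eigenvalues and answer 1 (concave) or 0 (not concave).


The Hessian of f(x,y) = -6*x^2 - 4*x*y - 4*y^2 + 8*x + 5*y - 6 is:
H = [[-12, -4], [-4, -8]]
Trace = -12 - 8 = -20
Determinant = -12*-8 - (-4)^2 = 80
Discriminant = (-20)^2 - 4*80 = 80.0
Eigenvalues: lambda_1 = -14.4721, lambda_2 = -5.5279
The function is concave.

1


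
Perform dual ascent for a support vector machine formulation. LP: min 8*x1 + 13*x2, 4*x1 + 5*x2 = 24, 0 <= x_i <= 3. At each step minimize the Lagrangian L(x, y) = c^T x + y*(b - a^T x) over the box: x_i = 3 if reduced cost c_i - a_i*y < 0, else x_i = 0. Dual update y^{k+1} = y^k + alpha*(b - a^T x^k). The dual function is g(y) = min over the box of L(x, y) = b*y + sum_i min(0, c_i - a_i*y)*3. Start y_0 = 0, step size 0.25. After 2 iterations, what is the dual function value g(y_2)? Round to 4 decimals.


Dual ascent for LP: min 8*x1 + 13*x2, 4*x1 + 5*x2 = 24, 0 <= x_i <= 3
Step 1: y^k = 0.0, reduced costs: (8.0, 13.0)
  x^k = (0.0, 0.0), subgradient = b - a^T x = 24.0
  y^{k+1} = 0.0 + 0.25*24.0 = 6.0
Step 2: y^k = 6.0, reduced costs: (-16.0, -17.0)
  x^k = (3.0, 3.0), subgradient = b - a^T x = -3.0
  y^{k+1} = 6.0 + 0.25*-3.0 = 5.25
Dual objective at y_2 = 5.25: reduced costs (-13.0, -13.25), box minimizer x = (3.0, 3.0)
g(y_2) = b*y + (c1 - a1*y)*x1 + (c2 - a2*y)*x2 = 24*5.25 + (-13.0)*3.0 + (-13.25)*3.0 = 126.0 - 39.0 - 39.75 = 47.25


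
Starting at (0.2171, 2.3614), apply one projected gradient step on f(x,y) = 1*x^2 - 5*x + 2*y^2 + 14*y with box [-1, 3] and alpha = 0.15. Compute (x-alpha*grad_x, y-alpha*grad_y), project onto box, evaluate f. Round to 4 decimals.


Step 1: Compute gradient at (0.2171, 2.3614).
grad_x = 2*1*0.2171 - 5 = -4.5658
grad_y = 2*2*2.3614 + 14 = 23.4456
Step 2: Gradient step.
x_raw = 0.2171 - 0.15*-4.5658 = 0.902
y_raw = 2.3614 - 0.15*23.4456 = -1.1554
Step 3: Project onto [-1, 3].
x_proj = clip(0.902) = 0.902
y_proj = clip(-1.1554) = -1.0
Step 4: Evaluate f.
f(0.902, -1.0) = -15.6963


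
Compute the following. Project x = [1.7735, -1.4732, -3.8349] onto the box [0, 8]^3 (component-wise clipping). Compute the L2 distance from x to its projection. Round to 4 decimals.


Project each component onto [0, 8].
clip(1.7735) = 1.7735, clip(-1.4732) = 0.0, clip(-3.8349) = 0.0
Projection = [1.7735, 0.0, 0.0]
Squared diffs: [0.0, 2.1703, 14.7065]
Distance = sqrt(16.8768) = 4.1081


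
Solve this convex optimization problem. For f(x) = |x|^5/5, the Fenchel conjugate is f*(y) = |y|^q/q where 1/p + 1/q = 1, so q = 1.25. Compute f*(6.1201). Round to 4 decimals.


The conjugate exponent q satisfies 1/p + 1/q = 1.
p = 5, so q = 5/(5 - 1) = 1.25
|y|^q = 6.1201^1.25 = 9.6261
f*(6.1201) = 9.6261 / 1.25 = 7.7008


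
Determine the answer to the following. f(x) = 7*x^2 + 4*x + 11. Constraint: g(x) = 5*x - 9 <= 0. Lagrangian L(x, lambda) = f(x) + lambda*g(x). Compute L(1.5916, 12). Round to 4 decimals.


Step 1: Evaluate f(x).
f(1.5916) = 7*1.5916^2 + 4*1.5916 + 11 = 35.0987
Step 2: Evaluate g(x).
g(1.5916) = 5*1.5916 - 9 = -1.042
Step 3: Compute Lagrangian.
L = 35.0987 + 12*-1.042 = 22.5947


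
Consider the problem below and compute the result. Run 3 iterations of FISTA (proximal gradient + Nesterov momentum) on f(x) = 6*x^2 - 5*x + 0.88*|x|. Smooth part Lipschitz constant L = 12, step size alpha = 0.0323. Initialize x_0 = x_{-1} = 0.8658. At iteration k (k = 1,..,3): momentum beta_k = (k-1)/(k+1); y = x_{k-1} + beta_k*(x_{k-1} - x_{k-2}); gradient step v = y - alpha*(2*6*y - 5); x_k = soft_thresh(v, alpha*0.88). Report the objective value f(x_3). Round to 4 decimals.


FISTA on f(x) = 6*x^2 - 5*x + 0.88*|x|
L = 12, alpha = 0.0323
Iteration 1: beta = 0.0, y = 0.8658 + 0.0*(0.8658 - 0.8658) = 0.8658
  grad(y) = 5.3896, v = y - alpha*grad = 0.6917
  prox(v) = soft_thresh(0.6917, 0.0284) = 0.6633
Iteration 2: beta = 0.3333, y = 0.6633 + 0.3333*(0.6633 - 0.8658) = 0.5958
  grad(y) = 2.1495, v = y - alpha*grad = 0.5264
  prox(v) = soft_thresh(0.5264, 0.0284) = 0.4979
Iteration 3: beta = 0.5, y = 0.4979 + 0.5*(0.4979 - 0.6633) = 0.4153
  grad(y) = -0.0169, v = y - alpha*grad = 0.4158
  prox(v) = soft_thresh(0.4158, 0.0284) = 0.3874
f(x_3) = 6*0.3874^2 - 5*0.3874 + 0.88*|0.3874| = -0.6956


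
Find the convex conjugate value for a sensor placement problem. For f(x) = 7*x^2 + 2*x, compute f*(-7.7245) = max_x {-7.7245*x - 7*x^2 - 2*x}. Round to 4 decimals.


f*(y) = sup_x {y*x - a*x^2 - b*x} = sup_x {(y-b)*x - a*x^2}
FOC: (y - b) - 2a*x = 0 => x* = (y - b)/(2a)
x* = (-7.7245 - 2)/(2*7) = -0.6946
f*(-7.7245) = (y-b)^2/(4a) = (-7.7245 - 2)^2/(4*7)
= 94.5659/28 = 3.3774


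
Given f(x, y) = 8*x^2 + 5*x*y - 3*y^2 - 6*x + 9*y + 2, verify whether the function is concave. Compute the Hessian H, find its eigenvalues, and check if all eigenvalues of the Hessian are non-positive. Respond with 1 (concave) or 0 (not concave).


The Hessian of f(x,y) = 8*x^2 + 5*x*y - 3*y^2 - 6*x + 9*y + 2 is:
H = [[16, 5], [5, -6]]
Trace = 16 - 6 = 10
Determinant = 16*-6 - (5)^2 = -121
Discriminant = (10)^2 - 4*-121 = 584.0
Eigenvalues: lambda_1 = -7.083, lambda_2 = 17.083
The function is not concave.

0


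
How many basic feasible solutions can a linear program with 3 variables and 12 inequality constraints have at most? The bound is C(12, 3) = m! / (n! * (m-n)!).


Each vertex corresponds to some choice of n active constraints out of m, so the number of vertices is at most C(m, n) = m! / (n!(m-n)!).
m = 12, n = 3
Numerator: 12 * 11 * 10
Denominator: 3! = 6
C(12, 3) = 220


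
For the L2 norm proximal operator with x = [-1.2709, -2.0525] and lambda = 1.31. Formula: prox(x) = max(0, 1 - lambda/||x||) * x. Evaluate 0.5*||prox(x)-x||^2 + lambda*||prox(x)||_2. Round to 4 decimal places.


Step 1: Compute ||x||.
||x|| = 2.4141
Step 2: Compute scaling factor.
scale = max(0, 1 - 1.31/2.4141) = 0.4574
Step 3: prox(x) = [-0.5813, -0.9387]
||prox(x)|| = 1.1041
Step 4: Proximal objective.
0.5*||prox-x||^2 = 0.8581
lambda*||prox|| = 1.4464
Total = 2.3044


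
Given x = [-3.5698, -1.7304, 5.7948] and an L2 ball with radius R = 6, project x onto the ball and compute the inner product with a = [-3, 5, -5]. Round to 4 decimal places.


Step 1: Compute ||x|| (intermediates to 6 decimals).
||x|| = sqrt((-3.5698)^2 + (-1.7304)^2 + 5.7948^2) = 7.022639
Step 2: Project.
Since ||x|| > R, scale = R/||x|| = 6/7.022639 = 0.85438, proj(x) = scale * x
proj(x) = [-3.049966, -1.478419, 4.950961]
Step 3: Dot product.
a^T * proj(x) = -3*(-3.049966) + 5*(-1.478419) - 5*4.950961 = -22.997


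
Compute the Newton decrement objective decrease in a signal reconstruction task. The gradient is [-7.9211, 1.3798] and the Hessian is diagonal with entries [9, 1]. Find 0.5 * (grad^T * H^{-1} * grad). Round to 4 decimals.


Step 1: H is diagonal, so H^(-1) * g = [-0.8801, 1.3798].
Step 2: g^T H^(-1) g = sum_i g_i^2 / H_ii
  = (-7.9211)^2/9 + (1.3798)^2/1
  = 6.9715 + 1.9038 = 8.8754
Step 3: Objective decrease = 0.5 * g^T H^(-1) g = 4.4377


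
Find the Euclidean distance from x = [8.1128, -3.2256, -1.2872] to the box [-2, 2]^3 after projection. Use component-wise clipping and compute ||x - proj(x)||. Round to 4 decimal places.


Project each component onto [-2, 2].
clip(8.1128) = 2.0, clip(-3.2256) = -2.0, clip(-1.2872) = -1.2872
Projection = [2.0, -2.0, -1.2872]
Squared diffs: [37.3663, 1.5021, 0.0]
Distance = sqrt(38.8684) = 6.2345


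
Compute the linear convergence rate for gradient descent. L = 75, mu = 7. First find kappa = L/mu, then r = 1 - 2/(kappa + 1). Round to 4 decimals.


Step 1: Compute the condition number.
kappa = L/mu = 75/7 = 10.7143
Step 2: Compute the convergence rate.
r = 1 - 2/(kappa + 1) = 1 - 2*mu/(L + mu) = (L - mu)/(L + mu) = 68/82 = 0.8293


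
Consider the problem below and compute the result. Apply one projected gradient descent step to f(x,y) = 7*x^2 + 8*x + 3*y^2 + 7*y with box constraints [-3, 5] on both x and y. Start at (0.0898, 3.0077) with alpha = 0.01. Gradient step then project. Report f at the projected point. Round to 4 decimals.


Step 1: Compute gradient at (0.0898, 3.0077).
grad_x = 2*7*0.0898 + 8 = 9.2572
grad_y = 2*3*3.0077 + 7 = 25.0462
Step 2: Gradient step.
x_raw = 0.0898 - 0.01*9.2572 = -0.0028
y_raw = 3.0077 - 0.01*25.0462 = 2.7572
Step 3: Project onto [-3, 5].
x_proj = clip(-0.0028) = -0.0028
y_proj = clip(2.7572) = 2.7572
Step 4: Evaluate f.
f(-0.0028, 2.7572) = 42.0856


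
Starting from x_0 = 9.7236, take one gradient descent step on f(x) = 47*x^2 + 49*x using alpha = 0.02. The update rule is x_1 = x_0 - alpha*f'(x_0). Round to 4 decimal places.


We compute the gradient at x_0 and apply the update.
f'(x) = 94*x + 49
f'(9.7236) = 94*9.7236 + 49 = 963.0184
x_1 = 9.7236 - 0.02*963.0184 = -9.5368


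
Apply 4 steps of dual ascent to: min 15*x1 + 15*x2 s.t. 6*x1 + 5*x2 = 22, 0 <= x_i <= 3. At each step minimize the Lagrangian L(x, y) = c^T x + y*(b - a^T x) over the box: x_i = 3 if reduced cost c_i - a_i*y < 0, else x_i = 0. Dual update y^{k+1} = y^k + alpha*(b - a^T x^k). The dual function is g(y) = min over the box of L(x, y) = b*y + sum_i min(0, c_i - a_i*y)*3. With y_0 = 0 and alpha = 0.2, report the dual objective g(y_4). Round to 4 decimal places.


Dual ascent for LP: min 15*x1 + 15*x2, 6*x1 + 5*x2 = 22, 0 <= x_i <= 3
Step 1: y^k = 0.0, reduced costs: (15.0, 15.0)
  x^k = (0.0, 0.0), subgradient = b - a^T x = 22.0
  y^{k+1} = 0.0 + 0.2*22.0 = 4.4
Step 2: y^k = 4.4, reduced costs: (-11.4, -7.0)
  x^k = (3.0, 3.0), subgradient = b - a^T x = -11.0
  y^{k+1} = 4.4 + 0.2*-11.0 = 2.2
Step 3: y^k = 2.2, reduced costs: (1.8, 4.0)
  x^k = (0.0, 0.0), subgradient = b - a^T x = 22.0
  y^{k+1} = 2.2 + 0.2*22.0 = 6.6
Step 4: y^k = 6.6, reduced costs: (-24.6, -18.0)
  x^k = (3.0, 3.0), subgradient = b - a^T x = -11.0
  y^{k+1} = 6.6 + 0.2*-11.0 = 4.4
Dual objective at y_4 = 4.4: reduced costs (-11.4, -7.0), box minimizer x = (3.0, 3.0)
g(y_4) = b*y + (c1 - a1*y)*x1 + (c2 - a2*y)*x2 = 22*4.4 + (-11.4)*3.0 + (-7.0)*3.0 = 96.8 - 34.2 - 21.0 = 41.6


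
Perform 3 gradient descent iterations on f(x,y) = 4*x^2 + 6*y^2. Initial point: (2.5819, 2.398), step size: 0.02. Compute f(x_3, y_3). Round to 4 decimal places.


Gradient descent on f(x,y) = 4*x^2 + 6*y^2.
Starting point: (2.5819, 2.398), alpha = 0.02
Step 1: grad_x = 2*4*2.5819 = 20.6552, grad_y = 2*6*2.398 = 28.776
  x_1 = 2.5819 - 0.02*20.6552 = 2.1688
  y_1 = 2.398 - 0.02*28.776 = 1.8225
Step 2: grad_x = 2*4*2.1688 = 17.3504, grad_y = 2*6*1.8225 = 21.8698
  x_2 = 2.1688 - 0.02*17.3504 = 1.8218
  y_2 = 1.8225 - 0.02*21.8698 = 1.3851
Step 3: grad_x = 2*4*1.8218 = 14.5743, grad_y = 2*6*1.3851 = 16.621
  x_3 = 1.8218 - 0.02*14.5743 = 1.5303
  y_3 = 1.3851 - 0.02*16.621 = 1.0527
f(1.5303, 1.0527) = 4*1.5303^2 + 6*1.0527^2 = 16.0159


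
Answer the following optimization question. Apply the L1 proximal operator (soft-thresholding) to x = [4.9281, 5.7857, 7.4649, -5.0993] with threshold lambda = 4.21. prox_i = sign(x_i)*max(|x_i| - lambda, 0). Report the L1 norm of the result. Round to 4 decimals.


Soft-thresholding with lambda = 4.21:
prox(4.9281) = sign(4.9281)*max(|4.9281| - 4.21, 0) = 0.7181
prox(5.7857) = sign(5.7857)*max(|5.7857| - 4.21, 0) = 1.5757
prox(7.4649) = sign(7.4649)*max(|7.4649| - 4.21, 0) = 3.2549
prox(-5.0993) = sign(-5.0993)*max(|-5.0993| - 4.21, 0) = -0.8893
prox(x) = [0.7181, 1.5757, 3.2549, -0.8893]
||prox(x)||_1 = 0.7181 + 1.5757 + 3.2549 + 0.8893 = 6.438


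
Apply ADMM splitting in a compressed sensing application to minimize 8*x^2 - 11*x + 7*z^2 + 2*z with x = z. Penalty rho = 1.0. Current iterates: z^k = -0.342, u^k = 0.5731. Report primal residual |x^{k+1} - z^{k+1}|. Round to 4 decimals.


ADMM iteration with rho = 1.0, z^k = -0.342, u^k = 0.5731
Step 1: x-update.
Minimize 8*x^2 - 11*x + (1.0/2)*(x + 0.342 + 0.5731)^2
FOC: (2*8 + 1.0)*x = 11 + 1.0*(-0.342 - 0.5731)
x^{k+1} = 0.5932
Step 2: z-update.
Minimize 7*z^2 + 2*z + (1.0/2)*(0.5932 - z + 0.5731)^2
FOC: (2*7 + 1.0)*z = -2 + 1.0*(0.5932 + 0.5731)
z^{k+1} = -0.0556
Step 3: u-update.
u^{k+1} = 0.5731 + 0.5932 + 0.0556 = 1.2219
Step 4: Primal residual = |0.5932 + 0.0556| = 0.6488


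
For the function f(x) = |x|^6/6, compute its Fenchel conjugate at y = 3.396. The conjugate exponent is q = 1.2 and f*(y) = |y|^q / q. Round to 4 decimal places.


The conjugate exponent q satisfies 1/p + 1/q = 1.
p = 6, so q = 6/(6 - 1) = 1.2
|y|^q = 3.396^1.2 = 4.3367
f*(3.396) = 4.3367 / 1.2 = 3.6139


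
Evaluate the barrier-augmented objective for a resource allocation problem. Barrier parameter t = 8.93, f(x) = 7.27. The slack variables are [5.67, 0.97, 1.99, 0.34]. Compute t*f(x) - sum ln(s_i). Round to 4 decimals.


Step 1: Compute log-barrier.
ln values: [1.7352, -0.0305, 0.6881, -1.0788]
phi = -(1.7352 - 0.0305 + 0.6881 - 1.0788) = -1.3141
Step 2: Compute augmented objective.
t*f(x) = 8.93*7.27 = 64.9211
Total = 64.9211 - 1.3141 = 63.607


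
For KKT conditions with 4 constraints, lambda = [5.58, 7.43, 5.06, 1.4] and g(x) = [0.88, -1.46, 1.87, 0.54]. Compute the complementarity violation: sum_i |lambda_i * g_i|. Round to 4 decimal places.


KKT complementary slackness check:
lambda_1 * g_1 = 5.58 * 0.88 = 4.9104
lambda_2 * g_2 = 7.43 * -1.46 = -10.8478
lambda_3 * g_3 = 5.06 * 1.87 = 9.4622
lambda_4 * g_4 = 1.4 * 0.54 = 0.756
Total violation = 4.9104 + 10.8478 + 9.4622 + 0.756 = 25.9764


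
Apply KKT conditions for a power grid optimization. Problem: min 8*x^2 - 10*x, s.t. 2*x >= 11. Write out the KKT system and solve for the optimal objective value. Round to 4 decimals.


Step 1: Try lambda = 0 (constraint inactive).
x_unc = 10/(2*8) = 0.625
Check: 2*0.625 = 1.25 < 11 -- violated!
Step 2: Constraint must be active: 2*x = 11
x* = 11/2 = 5.5
lambda = (2*8*5.5 - 10)/2 = 39.0
Step 3: Compute optimal value.
f(x*) = 8*5.5^2 - 10*5.5 = 187.0


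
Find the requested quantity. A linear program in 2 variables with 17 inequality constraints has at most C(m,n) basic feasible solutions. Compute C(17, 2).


Each vertex corresponds to some choice of n active constraints out of m, so the number of vertices is at most C(m, n) = m! / (n!(m-n)!).
m = 17, n = 2
Numerator: 17 * 16
Denominator: 2! = 2
C(17, 2) = 136


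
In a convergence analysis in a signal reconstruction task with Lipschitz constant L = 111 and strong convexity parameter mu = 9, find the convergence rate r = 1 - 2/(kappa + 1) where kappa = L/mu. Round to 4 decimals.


Step 1: Compute the condition number.
kappa = L/mu = 111/9 = 12.3333
Step 2: Compute the convergence rate.
r = 1 - 2/(kappa + 1) = 1 - 2*mu/(L + mu) = (L - mu)/(L + mu) = 102/120 = 0.85


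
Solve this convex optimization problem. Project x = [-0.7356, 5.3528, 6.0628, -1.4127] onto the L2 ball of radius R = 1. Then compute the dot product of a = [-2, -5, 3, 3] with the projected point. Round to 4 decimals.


Step 1: Compute ||x|| (intermediates to 6 decimals).
||x|| = sqrt((-0.7356)^2 + 5.3528^2 + 6.0628^2 + (-1.4127)^2) = 8.242987
Step 2: Project.
Since ||x|| > R, scale = R/||x|| = 1/8.242987 = 0.121315, proj(x) = scale * x
proj(x) = [-0.089239, 0.649375, 0.735509, -0.171382]
Step 3: Dot product.
a^T * proj(x) = -2*(-0.089239) - 5*0.649375 + 3*0.735509 + 3*(-0.171382) = -1.376


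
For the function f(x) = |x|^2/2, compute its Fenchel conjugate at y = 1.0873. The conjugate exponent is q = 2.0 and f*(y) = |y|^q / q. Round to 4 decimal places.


The conjugate exponent q satisfies 1/p + 1/q = 1.
p = 2, so q = 2/(2 - 1) = 2.0
|y|^q = 1.0873^2.0 = 1.1822
f*(1.0873) = 1.1822 / 2.0 = 0.5911


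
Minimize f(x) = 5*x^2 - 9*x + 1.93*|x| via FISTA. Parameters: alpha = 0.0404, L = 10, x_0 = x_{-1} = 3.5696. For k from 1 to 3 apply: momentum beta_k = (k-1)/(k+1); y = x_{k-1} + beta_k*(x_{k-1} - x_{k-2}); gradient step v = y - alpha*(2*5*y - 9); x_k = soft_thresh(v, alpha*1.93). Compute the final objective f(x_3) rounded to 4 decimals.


FISTA on f(x) = 5*x^2 - 9*x + 1.93*|x|
L = 10, alpha = 0.0404
Iteration 1: beta = 0.0, y = 3.5696 + 0.0*(3.5696 - 3.5696) = 3.5696
  grad(y) = 26.696, v = y - alpha*grad = 2.4911
  prox(v) = soft_thresh(2.4911, 0.078) = 2.4131
Iteration 2: beta = 0.3333, y = 2.4131 + 0.3333*(2.4131 - 3.5696) = 2.0276
  grad(y) = 11.2761, v = y - alpha*grad = 1.5721
  prox(v) = soft_thresh(1.5721, 0.078) = 1.4941
Iteration 3: beta = 0.5, y = 1.4941 + 0.5*(1.4941 - 2.4131) = 1.0346
  grad(y) = 1.3457, v = y - alpha*grad = 0.9802
  prox(v) = soft_thresh(0.9802, 0.078) = 0.9022
f(x_3) = 5*0.9022^2 - 9*0.9022 + 1.93*|0.9022| = -2.3087


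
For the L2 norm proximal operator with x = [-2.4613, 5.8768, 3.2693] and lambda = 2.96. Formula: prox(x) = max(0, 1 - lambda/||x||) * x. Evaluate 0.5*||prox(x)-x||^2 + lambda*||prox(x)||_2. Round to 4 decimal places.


Step 1: Compute ||x||.
||x|| = 7.1612
Step 2: Compute scaling factor.
scale = max(0, 1 - 2.96/7.1612) = 0.5867
Step 3: prox(x) = [-1.444, 3.4477, 1.918]
||prox(x)|| = 4.2012
Step 4: Proximal objective.
0.5*||prox-x||^2 = 4.3808
lambda*||prox|| = 12.4356
Total = 16.8164


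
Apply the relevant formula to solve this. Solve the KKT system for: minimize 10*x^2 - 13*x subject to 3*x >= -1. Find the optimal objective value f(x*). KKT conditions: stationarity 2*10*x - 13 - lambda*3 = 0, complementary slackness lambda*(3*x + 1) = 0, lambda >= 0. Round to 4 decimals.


Step 1: Try lambda = 0 (constraint inactive).
Stationarity: 2*10*x - 13 = 0
x* = 13/(2*10) = 0.65
Check constraint: 3*0.65 = 1.95 >= -1 -- satisfied.
Step 2: Compute optimal value.
f(x*) = 10*0.65^2 - 13*0.65 = -4.225


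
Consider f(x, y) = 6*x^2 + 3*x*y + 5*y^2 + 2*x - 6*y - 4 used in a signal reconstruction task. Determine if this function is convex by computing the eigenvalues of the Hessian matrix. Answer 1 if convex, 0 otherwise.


The Hessian of f(x,y) = 6*x^2 + 3*x*y + 5*y^2 + 2*x - 6*y - 4 is:
H = [[12, 3], [3, 10]]
Trace = 12 + 10 = 22
Determinant = 12*10 - (3)^2 = 111
Discriminant = (22)^2 - 4*111 = 40.0
Eigenvalues: lambda_1 = 7.8377, lambda_2 = 14.1623
The function is convex.

1


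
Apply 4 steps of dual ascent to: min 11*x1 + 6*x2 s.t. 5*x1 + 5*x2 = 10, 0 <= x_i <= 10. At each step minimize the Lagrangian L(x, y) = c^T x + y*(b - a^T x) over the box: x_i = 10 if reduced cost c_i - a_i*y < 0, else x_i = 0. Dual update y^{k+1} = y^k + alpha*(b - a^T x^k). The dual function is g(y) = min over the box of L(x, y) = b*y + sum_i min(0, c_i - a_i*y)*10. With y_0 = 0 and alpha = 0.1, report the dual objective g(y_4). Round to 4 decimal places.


Dual ascent for LP: min 11*x1 + 6*x2, 5*x1 + 5*x2 = 10, 0 <= x_i <= 10
Step 1: y^k = 0.0, reduced costs: (11.0, 6.0)
  x^k = (0.0, 0.0), subgradient = b - a^T x = 10.0
  y^{k+1} = 0.0 + 0.1*10.0 = 1.0
Step 2: y^k = 1.0, reduced costs: (6.0, 1.0)
  x^k = (0.0, 0.0), subgradient = b - a^T x = 10.0
  y^{k+1} = 1.0 + 0.1*10.0 = 2.0
Step 3: y^k = 2.0, reduced costs: (1.0, -4.0)
  x^k = (0.0, 10.0), subgradient = b - a^T x = -40.0
  y^{k+1} = 2.0 + 0.1*-40.0 = -2.0
Step 4: y^k = -2.0, reduced costs: (21.0, 16.0)
  x^k = (0.0, 0.0), subgradient = b - a^T x = 10.0
  y^{k+1} = -2.0 + 0.1*10.0 = -1.0
Dual objective at y_4 = -1.0: reduced costs (16.0, 11.0), box minimizer x = (0.0, 0.0)
g(y_4) = b*y + (c1 - a1*y)*x1 + (c2 - a2*y)*x2 = 10*(-1.0) + 16.0*0.0 + 11.0*0.0 = -10.0 + 0.0 + 0.0 = -10.0


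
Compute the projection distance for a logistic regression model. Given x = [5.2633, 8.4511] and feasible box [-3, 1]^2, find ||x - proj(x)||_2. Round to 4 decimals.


Project each component onto [-3, 1].
clip(5.2633) = 1.0, clip(8.4511) = 1.0
Projection = [1.0, 1.0]
Squared diffs: [18.1757, 55.5189]
Distance = sqrt(73.6946) = 8.5846


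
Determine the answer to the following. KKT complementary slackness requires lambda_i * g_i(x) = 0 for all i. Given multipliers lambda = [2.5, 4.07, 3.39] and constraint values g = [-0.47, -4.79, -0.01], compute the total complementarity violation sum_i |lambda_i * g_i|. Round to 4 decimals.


KKT complementary slackness check:
lambda_1 * g_1 = 2.5 * -0.47 = -1.175
lambda_2 * g_2 = 4.07 * -4.79 = -19.4953
lambda_3 * g_3 = 3.39 * -0.01 = -0.0339
Total violation = 1.175 + 19.4953 + 0.0339 = 20.7042


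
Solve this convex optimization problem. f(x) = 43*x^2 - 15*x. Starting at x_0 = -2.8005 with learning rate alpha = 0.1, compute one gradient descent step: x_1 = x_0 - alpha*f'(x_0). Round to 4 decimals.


We compute the gradient at x_0 and apply the update.
f'(x) = 86*x - 15
f'(-2.8005) = 86*-2.8005 - 15 = -255.843
x_1 = -2.8005 - 0.1*-255.843 = 22.7838


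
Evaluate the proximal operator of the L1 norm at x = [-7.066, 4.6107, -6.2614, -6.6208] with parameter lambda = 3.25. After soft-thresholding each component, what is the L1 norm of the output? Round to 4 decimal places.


Soft-thresholding with lambda = 3.25:
prox(-7.066) = sign(-7.066)*max(|-7.066| - 3.25, 0) = -3.816
prox(4.6107) = sign(4.6107)*max(|4.6107| - 3.25, 0) = 1.3607
prox(-6.2614) = sign(-6.2614)*max(|-6.2614| - 3.25, 0) = -3.0114
prox(-6.6208) = sign(-6.6208)*max(|-6.6208| - 3.25, 0) = -3.3708
prox(x) = [-3.816, 1.3607, -3.0114, -3.3708]
||prox(x)||_1 = 3.816 + 1.3607 + 3.0114 + 3.3708 = 11.5589


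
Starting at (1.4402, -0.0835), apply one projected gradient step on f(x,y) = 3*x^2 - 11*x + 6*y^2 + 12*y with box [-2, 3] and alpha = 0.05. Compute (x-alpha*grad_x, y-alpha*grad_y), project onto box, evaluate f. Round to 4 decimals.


Step 1: Compute gradient at (1.4402, -0.0835).
grad_x = 2*3*1.4402 - 11 = -2.3588
grad_y = 2*6*-0.0835 + 12 = 10.998
Step 2: Gradient step.
x_raw = 1.4402 - 0.05*-2.3588 = 1.5581
y_raw = -0.0835 - 0.05*10.998 = -0.6334
Step 3: Project onto [-2, 3].
x_proj = clip(1.5581) = 1.5581
y_proj = clip(-0.6334) = -0.6334
Step 4: Evaluate f.
f(1.5581, -0.6334) = -15.0498


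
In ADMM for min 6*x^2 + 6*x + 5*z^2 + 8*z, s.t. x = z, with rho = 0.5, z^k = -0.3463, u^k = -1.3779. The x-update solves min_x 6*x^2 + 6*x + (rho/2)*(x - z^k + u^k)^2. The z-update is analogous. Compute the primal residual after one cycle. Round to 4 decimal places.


ADMM iteration with rho = 0.5, z^k = -0.3463, u^k = -1.3779
Step 1: x-update.
Minimize 6*x^2 + 6*x + (0.5/2)*(x + 0.3463 - 1.3779)^2
FOC: (2*6 + 0.5)*x = -6 + 0.5*(-0.3463 + 1.3779)
x^{k+1} = -0.4387
Step 2: z-update.
Minimize 5*z^2 + 8*z + (0.5/2)*(-0.4387 - z - 1.3779)^2
FOC: (2*5 + 0.5)*z = -8 + 0.5*(-0.4387 - 1.3779)
z^{k+1} = -0.8484
Step 3: u-update.
u^{k+1} = -1.3779 - 0.4387 + 0.8484 = -0.9682
Step 4: Primal residual = |-0.4387 + 0.8484| = 0.4097


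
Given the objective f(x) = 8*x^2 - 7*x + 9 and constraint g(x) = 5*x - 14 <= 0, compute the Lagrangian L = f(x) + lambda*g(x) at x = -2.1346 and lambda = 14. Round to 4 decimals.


Step 1: Evaluate f(x).
f(-2.1346) = 8*(-2.1346)^2 - 7*(-2.1346) + 9 = 60.3943
Step 2: Evaluate g(x).
g(-2.1346) = 5*-2.1346 - 14 = -24.673
Step 3: Compute Lagrangian.
L = 60.3943 + 14*-24.673 = -285.0277


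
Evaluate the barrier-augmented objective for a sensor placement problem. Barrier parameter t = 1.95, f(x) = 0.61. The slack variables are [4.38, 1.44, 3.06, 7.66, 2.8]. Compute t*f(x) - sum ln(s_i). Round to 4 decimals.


Step 1: Compute log-barrier.
ln values: [1.477, 0.3646, 1.1184, 2.036, 1.0296]
phi = -(1.477 + 0.3646 + 1.1184 + 2.036 + 1.0296) = -6.0257
Step 2: Compute augmented objective.
t*f(x) = 1.95*0.61 = 1.1895
Total = 1.1895 - 6.0257 = -4.8362


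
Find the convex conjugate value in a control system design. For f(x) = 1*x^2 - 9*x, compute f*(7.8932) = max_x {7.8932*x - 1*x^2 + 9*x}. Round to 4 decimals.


f*(y) = sup_x {y*x - a*x^2 - b*x} = sup_x {(y-b)*x - a*x^2}
FOC: (y - b) - 2a*x = 0 => x* = (y - b)/(2a)
x* = (7.8932 + 9)/(2*1) = 8.4466
f*(7.8932) = (y-b)^2/(4a) = (7.8932 + 9)^2/(4*1)
= 285.3802/4 = 71.3451


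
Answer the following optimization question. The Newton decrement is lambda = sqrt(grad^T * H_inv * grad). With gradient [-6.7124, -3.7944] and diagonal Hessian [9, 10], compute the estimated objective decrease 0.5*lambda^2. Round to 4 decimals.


Step 1: H is diagonal, so H^(-1) * g = [-0.7458, -0.3794].
Step 2: g^T H^(-1) g = sum_i g_i^2 / H_ii
  = (-6.7124)^2/9 + (-3.7944)^2/10
  = 5.0063 + 1.4397 = 6.446
Step 3: Objective decrease = 0.5 * g^T H^(-1) g = 3.223


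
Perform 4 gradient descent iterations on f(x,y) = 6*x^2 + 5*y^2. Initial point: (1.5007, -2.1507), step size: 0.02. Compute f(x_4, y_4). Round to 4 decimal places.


Gradient descent on f(x,y) = 6*x^2 + 5*y^2.
Starting point: (1.5007, -2.1507), alpha = 0.02
Step 1: grad_x = 2*6*1.5007 = 18.0084, grad_y = 2*5*-2.1507 = -21.507
  x_1 = 1.5007 - 0.02*18.0084 = 1.1405
  y_1 = -2.1507 - 0.02*-21.507 = -1.7206
Step 2: grad_x = 2*6*1.1405 = 13.6864, grad_y = 2*5*-1.7206 = -17.2056
  x_2 = 1.1405 - 0.02*13.6864 = 0.8668
  y_2 = -1.7206 - 0.02*-17.2056 = -1.3764
Step 3: grad_x = 2*6*0.8668 = 10.4017, grad_y = 2*5*-1.3764 = -13.7645
  x_3 = 0.8668 - 0.02*10.4017 = 0.6588
  y_3 = -1.3764 - 0.02*-13.7645 = -1.1012
Step 4: grad_x = 2*6*0.6588 = 7.9053, grad_y = 2*5*-1.1012 = -11.0116
  x_4 = 0.6588 - 0.02*7.9053 = 0.5007
  y_4 = -1.1012 - 0.02*-11.0116 = -0.8809
f(0.5007, -0.8809) = 6*0.5007^2 + 5*(-0.8809)^2 = 5.3842


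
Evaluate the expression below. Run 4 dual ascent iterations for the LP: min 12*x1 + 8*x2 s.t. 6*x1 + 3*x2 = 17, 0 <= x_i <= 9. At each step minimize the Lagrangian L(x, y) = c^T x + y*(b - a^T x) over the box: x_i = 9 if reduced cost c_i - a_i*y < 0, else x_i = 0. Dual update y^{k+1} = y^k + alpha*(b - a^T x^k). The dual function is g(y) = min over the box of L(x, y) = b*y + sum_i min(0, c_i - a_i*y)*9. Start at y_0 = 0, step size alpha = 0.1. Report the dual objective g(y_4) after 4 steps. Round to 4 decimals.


Dual ascent for LP: min 12*x1 + 8*x2, 6*x1 + 3*x2 = 17, 0 <= x_i <= 9
Step 1: y^k = 0.0, reduced costs: (12.0, 8.0)
  x^k = (0.0, 0.0), subgradient = b - a^T x = 17.0
  y^{k+1} = 0.0 + 0.1*17.0 = 1.7
Step 2: y^k = 1.7, reduced costs: (1.8, 2.9)
  x^k = (0.0, 0.0), subgradient = b - a^T x = 17.0
  y^{k+1} = 1.7 + 0.1*17.0 = 3.4
Step 3: y^k = 3.4, reduced costs: (-8.4, -2.2)
  x^k = (9.0, 9.0), subgradient = b - a^T x = -64.0
  y^{k+1} = 3.4 + 0.1*-64.0 = -3.0
Step 4: y^k = -3.0, reduced costs: (30.0, 17.0)
  x^k = (0.0, 0.0), subgradient = b - a^T x = 17.0
  y^{k+1} = -3.0 + 0.1*17.0 = -1.3
Dual objective at y_4 = -1.3: reduced costs (19.8, 11.9), box minimizer x = (0.0, 0.0)
g(y_4) = b*y + (c1 - a1*y)*x1 + (c2 - a2*y)*x2 = 17*(-1.3) + 19.8*0.0 + 11.9*0.0 = -22.1 + 0.0 + 0.0 = -22.1


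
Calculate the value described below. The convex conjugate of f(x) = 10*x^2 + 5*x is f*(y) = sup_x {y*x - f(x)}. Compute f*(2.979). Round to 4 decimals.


f*(y) = sup_x {y*x - a*x^2 - b*x} = sup_x {(y-b)*x - a*x^2}
FOC: (y - b) - 2a*x = 0 => x* = (y - b)/(2a)
x* = (2.979 - 5)/(2*10) = -0.1011
f*(2.979) = (y-b)^2/(4a) = (2.979 - 5)^2/(4*10)
= 4.0844/40 = 0.1021


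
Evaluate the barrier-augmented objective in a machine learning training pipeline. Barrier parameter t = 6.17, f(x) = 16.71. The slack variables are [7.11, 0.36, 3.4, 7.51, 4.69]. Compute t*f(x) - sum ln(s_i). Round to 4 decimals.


Step 1: Compute log-barrier.
ln values: [1.9615, -1.0217, 1.2238, 2.0162, 1.5454]
phi = -(1.9615 - 1.0217 + 1.2238 + 2.0162 + 1.5454) = -5.7253
Step 2: Compute augmented objective.
t*f(x) = 6.17*16.71 = 103.1007
Total = 103.1007 - 5.7253 = 97.3754


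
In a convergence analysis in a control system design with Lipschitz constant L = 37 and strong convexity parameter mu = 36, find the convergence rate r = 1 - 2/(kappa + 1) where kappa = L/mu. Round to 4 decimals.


Step 1: Compute the condition number.
kappa = L/mu = 37/36 = 1.0278
Step 2: Compute the convergence rate.
r = 1 - 2/(kappa + 1) = 1 - 2*mu/(L + mu) = (L - mu)/(L + mu) = 1/73 = 0.0137


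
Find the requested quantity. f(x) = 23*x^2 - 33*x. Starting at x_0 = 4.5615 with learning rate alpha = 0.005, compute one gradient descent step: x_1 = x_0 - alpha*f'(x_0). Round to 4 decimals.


We compute the gradient at x_0 and apply the update.
f'(x) = 46*x - 33
f'(4.5615) = 46*4.5615 - 33 = 176.829
x_1 = 4.5615 - 0.005*176.829 = 3.6774


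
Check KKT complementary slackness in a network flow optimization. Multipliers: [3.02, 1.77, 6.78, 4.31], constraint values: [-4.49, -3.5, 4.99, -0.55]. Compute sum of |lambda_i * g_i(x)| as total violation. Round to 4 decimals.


KKT complementary slackness check:
lambda_1 * g_1 = 3.02 * -4.49 = -13.5598
lambda_2 * g_2 = 1.77 * -3.5 = -6.195
lambda_3 * g_3 = 6.78 * 4.99 = 33.8322
lambda_4 * g_4 = 4.31 * -0.55 = -2.3705
Total violation = 13.5598 + 6.195 + 33.8322 + 2.3705 = 55.9575


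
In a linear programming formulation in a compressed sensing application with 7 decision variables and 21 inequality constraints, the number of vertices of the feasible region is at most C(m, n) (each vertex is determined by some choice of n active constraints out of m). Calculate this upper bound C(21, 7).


Each vertex corresponds to some choice of n active constraints out of m, so the number of vertices is at most C(m, n) = m! / (n!(m-n)!).
m = 21, n = 7
Numerator: 21 * 20 * 19 * 18 * 17 * 16 * 15
Denominator: 7! = 5040
C(21, 7) = 116280


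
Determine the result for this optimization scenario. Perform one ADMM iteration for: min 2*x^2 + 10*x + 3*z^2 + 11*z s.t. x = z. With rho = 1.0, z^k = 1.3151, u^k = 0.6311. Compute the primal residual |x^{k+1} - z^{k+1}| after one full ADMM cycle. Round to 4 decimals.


ADMM iteration with rho = 1.0, z^k = 1.3151, u^k = 0.6311
Step 1: x-update.
Minimize 2*x^2 + 10*x + (1.0/2)*(x - 1.3151 + 0.6311)^2
FOC: (2*2 + 1.0)*x = -10 + 1.0*(1.3151 - 0.6311)
x^{k+1} = -1.8632
Step 2: z-update.
Minimize 3*z^2 + 11*z + (1.0/2)*(-1.8632 - z + 0.6311)^2
FOC: (2*3 + 1.0)*z = -11 + 1.0*(-1.8632 + 0.6311)
z^{k+1} = -1.7474
Step 3: u-update.
u^{k+1} = 0.6311 - 1.8632 + 1.7474 = 0.5153
Step 4: Primal residual = |-1.8632 + 1.7474| = 0.1158


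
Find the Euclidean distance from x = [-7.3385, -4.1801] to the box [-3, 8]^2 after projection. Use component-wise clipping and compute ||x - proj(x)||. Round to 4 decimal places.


Project each component onto [-3, 8].
clip(-7.3385) = -3.0, clip(-4.1801) = -3.0
Projection = [-3.0, -3.0]
Squared diffs: [18.8226, 1.3926]
Distance = sqrt(20.2152) = 4.4961


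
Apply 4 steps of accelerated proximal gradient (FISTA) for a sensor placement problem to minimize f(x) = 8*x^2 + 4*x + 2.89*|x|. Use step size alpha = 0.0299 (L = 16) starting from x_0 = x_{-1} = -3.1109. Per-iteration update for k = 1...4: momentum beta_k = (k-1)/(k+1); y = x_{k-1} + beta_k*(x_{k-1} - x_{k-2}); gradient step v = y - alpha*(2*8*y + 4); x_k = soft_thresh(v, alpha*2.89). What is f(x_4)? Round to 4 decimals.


FISTA on f(x) = 8*x^2 + 4*x + 2.89*|x|
L = 16, alpha = 0.0299
Iteration 1: beta = 0.0, y = -3.1109 + 0.0*(-3.1109 + 3.1109) = -3.1109
  grad(y) = -45.7744, v = y - alpha*grad = -1.7422
  prox(v) = soft_thresh(-1.7422, 0.0864) = -1.6558
Iteration 2: beta = 0.3333, y = -1.6558 + 0.3333*(-1.6558 + 3.1109) = -1.1708
  grad(y) = -14.733, v = y - alpha*grad = -0.7303
  prox(v) = soft_thresh(-0.7303, 0.0864) = -0.6439
Iteration 3: beta = 0.5, y = -0.6439 + 0.5*(-0.6439 + 1.6558) = -0.1379
  grad(y) = 1.7934, v = y - alpha*grad = -0.1915
  prox(v) = soft_thresh(-0.1915, 0.0864) = -0.1051
Iteration 4: beta = 0.6, y = -0.1051 + 0.6*(-0.1051 + 0.6439) = 0.2181
  grad(y) = 7.4901, v = y - alpha*grad = -0.0058
  prox(v) = soft_thresh(-0.0058, 0.0864) = 0.0
f(x_4) = 8*0.0^2 + 4*0.0 + 2.89*|0.0| = 0.0
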